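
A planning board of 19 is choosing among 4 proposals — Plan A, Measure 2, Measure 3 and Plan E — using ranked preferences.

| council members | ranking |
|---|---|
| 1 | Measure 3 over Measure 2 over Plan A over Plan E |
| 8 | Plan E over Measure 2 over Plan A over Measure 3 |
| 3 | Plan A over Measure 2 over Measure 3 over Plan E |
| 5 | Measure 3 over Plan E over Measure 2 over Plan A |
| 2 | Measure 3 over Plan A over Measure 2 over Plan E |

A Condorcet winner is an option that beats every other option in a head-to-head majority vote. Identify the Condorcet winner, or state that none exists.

Pairwise majorities:
Plan A vs Measure 2: 5 to 14, Measure 2.
Plan A vs Measure 3: 8+3 = 11 for Plan A, 8 for Measure 3 — Plan A by 11–8.
Plan A vs Plan E: Plan A preferred on 1+3+2 = 6 ballots; Plan E wins 13–6.
Measure 2 vs Measure 3: 11 to 8, Measure 2.
Measure 2 vs Plan E: 1+3+2 = 6 for Measure 2, 13 for Plan E — Plan E by 13–6.
Measure 3 vs Plan E: Measure 3 preferred on 1+3+5+2 = 11 ballots; Measure 3 wins 11–8.
No option is unbeaten: Plan A loses to Measure 2; Measure 2 loses to Plan E; Measure 3 loses to Plan A; Plan E loses to Measure 3. In particular Plan A beats Measure 3 beats Plan E beats Plan A is a majority cycle — no Condorcet winner exists.

none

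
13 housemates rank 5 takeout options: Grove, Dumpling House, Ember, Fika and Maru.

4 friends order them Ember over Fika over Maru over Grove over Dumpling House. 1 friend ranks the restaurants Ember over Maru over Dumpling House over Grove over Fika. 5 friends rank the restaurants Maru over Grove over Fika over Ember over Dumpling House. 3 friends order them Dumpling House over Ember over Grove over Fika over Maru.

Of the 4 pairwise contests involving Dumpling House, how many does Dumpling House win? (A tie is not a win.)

Dumpling House against each rival (13 friends):
Dumpling House vs Grove: Dumpling House is ranked higher on 1+3 = 4 ballots, Grove on 9. Grove wins 9–4.
Dumpling House vs Ember: Dumpling House is ranked higher on 3 ballots, Ember on 10. Ember wins 10–3.
Dumpling House vs Fika: Fika wins 9–4.
Dumpling House vs Maru: Dumpling House is ranked higher on 3 ballots, Maru on 10. Maru wins 10–3.
Dumpling House beats no one; loses to Grove, Ember, Fika, Maru — 0 pairwise wins.

0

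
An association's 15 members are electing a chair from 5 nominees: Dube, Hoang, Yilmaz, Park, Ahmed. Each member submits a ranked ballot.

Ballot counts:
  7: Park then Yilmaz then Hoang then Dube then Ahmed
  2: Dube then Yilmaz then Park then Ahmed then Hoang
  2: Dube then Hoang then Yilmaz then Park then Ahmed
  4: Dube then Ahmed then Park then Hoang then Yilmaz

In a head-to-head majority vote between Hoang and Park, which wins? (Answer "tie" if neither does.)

Park

Ballots ranking Hoang above Park: 2.
Ballots ranking Park above Hoang: 15 − 2 = 13.
Park wins the head-to-head 13–2.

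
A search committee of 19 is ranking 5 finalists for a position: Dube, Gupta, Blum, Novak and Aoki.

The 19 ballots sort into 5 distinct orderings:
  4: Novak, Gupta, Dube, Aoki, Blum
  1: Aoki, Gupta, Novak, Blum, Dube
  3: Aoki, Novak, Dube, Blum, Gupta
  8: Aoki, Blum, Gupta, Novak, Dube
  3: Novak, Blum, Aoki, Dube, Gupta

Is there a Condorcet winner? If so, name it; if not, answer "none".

Aoki

Check each pair by majority over 19 ballots:
Dube vs Gupta: Gupta, 13–6.
Dube vs Blum: Blum, 12–7.
Dube vs Novak: Novak, 19–0.
Dube–Aoki: Aoki 15–4.
Gupta vs Blum: Blum wins 14–5.
Gupta vs Novak: Novak, 10–9.
Gupta vs Aoki: Aoki wins 15–4.
Blum vs Novak: Novak wins 11–8.
Blum vs Aoki: Aoki, 16–3.
Novak vs Aoki: Aoki wins 12–7.
Aoki wins every pairwise contest, so Aoki is the Condorcet winner.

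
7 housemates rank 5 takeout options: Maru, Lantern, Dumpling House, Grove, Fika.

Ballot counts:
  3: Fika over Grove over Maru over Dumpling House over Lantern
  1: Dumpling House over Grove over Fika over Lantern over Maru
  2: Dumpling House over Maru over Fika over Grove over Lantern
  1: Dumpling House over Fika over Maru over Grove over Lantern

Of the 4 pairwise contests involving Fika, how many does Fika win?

Fika against each rival (7 friends):
Fika vs Maru: 3+1+1 = 5 for Fika, 2 for Maru — Fika by 5–2.
Fika vs Lantern: Fika, 7–0.
Fika vs Dumpling House: 3 for Fika, 4 for Dumpling House — Dumpling House by 4–3.
Fika vs Grove: Fika wins 6–1.
Fika beats Maru, Lantern, Grove; loses to Dumpling House — 3 pairwise wins.

3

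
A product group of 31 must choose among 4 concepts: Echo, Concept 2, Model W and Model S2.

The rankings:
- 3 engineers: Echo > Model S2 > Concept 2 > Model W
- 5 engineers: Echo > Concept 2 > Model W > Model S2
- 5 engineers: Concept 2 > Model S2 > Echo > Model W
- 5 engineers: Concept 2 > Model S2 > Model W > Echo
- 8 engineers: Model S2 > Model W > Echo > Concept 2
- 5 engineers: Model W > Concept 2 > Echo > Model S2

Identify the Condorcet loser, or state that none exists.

none

Pairwise majorities:
Echo vs Concept 2: Echo is ranked higher on 3+5+8 = 16 ballots, Concept 2 on 15. Echo wins 16–15.
Echo vs Model W: Echo is ranked higher on 3+5+5 = 13 ballots, Model W on 18. Model W wins 18–13.
Echo vs Model S2: Model S2 wins 18–13.
Concept 2 vs Model W: 3+5+5+5 = 18 for Concept 2, 13 for Model W — Concept 2 by 18–13.
Concept 2 vs Model S2: Concept 2, 20–11.
Model W vs Model S2: Model S2 wins 21–10.
No design is winless: Echo beats Concept 2; Concept 2 beats Model W; Model W beats Echo; Model S2 beats Echo. There is no Condorcet loser.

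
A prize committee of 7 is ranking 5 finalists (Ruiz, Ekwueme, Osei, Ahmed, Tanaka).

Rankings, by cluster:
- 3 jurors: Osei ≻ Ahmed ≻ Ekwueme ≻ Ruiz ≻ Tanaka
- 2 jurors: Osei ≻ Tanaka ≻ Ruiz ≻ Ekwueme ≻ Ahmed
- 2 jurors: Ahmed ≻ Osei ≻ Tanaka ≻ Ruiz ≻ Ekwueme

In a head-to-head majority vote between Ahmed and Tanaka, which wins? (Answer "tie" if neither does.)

Ahmed

Ballots ranking Ahmed above Tanaka: 3 + 2 = 5.
Ballots ranking Tanaka above Ahmed: 7 − 5 = 2.
Ahmed wins the head-to-head 5–2.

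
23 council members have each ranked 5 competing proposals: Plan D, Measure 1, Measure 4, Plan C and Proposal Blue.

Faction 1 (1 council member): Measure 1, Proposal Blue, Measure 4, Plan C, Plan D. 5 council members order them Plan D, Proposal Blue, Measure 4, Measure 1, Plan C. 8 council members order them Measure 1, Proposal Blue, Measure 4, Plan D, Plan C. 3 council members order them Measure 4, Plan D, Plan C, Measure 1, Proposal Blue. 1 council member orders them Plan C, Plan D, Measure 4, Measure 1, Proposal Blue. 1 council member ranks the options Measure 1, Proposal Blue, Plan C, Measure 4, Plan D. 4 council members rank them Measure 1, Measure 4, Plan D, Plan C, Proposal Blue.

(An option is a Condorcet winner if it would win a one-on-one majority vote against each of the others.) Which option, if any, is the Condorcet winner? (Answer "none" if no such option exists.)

Pairwise majorities:
Plan D–Measure 1: Measure 1 14–9.
Plan D vs Measure 4: Measure 4 wins 17–6.
Plan D vs Plan C: Plan D, 20–3.
Plan D vs Proposal Blue: Plan D wins 13–10.
Measure 1–Measure 4: Measure 1 14–9.
Measure 1 vs Plan C: Measure 1, 19–4.
Measure 1–Proposal Blue: Measure 1 18–5.
Measure 4–Plan C: Measure 4 21–2.
Measure 4 vs Proposal Blue: Proposal Blue, 15–8.
Plan C vs Proposal Blue: Proposal Blue, 15–8.
Measure 1 wins every pairwise contest, so Measure 1 is the Condorcet winner.

Measure 1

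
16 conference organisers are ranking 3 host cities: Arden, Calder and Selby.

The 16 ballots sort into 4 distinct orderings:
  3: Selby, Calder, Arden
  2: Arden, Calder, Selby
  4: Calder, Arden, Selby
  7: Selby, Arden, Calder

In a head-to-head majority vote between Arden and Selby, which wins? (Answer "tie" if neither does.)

Selby

Ballots ranking Arden above Selby: 2 + 4 = 6.
Ballots ranking Selby above Arden: 16 − 6 = 10.
Selby wins the head-to-head 10–6.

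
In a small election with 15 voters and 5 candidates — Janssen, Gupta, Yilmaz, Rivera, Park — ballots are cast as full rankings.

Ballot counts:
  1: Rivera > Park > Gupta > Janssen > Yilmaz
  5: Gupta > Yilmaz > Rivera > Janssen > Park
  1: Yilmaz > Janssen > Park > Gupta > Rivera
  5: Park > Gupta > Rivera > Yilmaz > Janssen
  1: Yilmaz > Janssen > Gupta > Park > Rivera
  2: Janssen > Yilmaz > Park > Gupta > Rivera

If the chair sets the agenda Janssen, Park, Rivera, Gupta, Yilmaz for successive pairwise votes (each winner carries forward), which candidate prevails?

Gupta

Round 1: Janssen vs Park — 9–6, Janssen advances.
Round 2: Janssen vs Rivera — 4–11, Rivera advances.
Round 3: Rivera vs Gupta — 1–14, Gupta advances.
Round 4: Gupta vs Yilmaz — 11–4, Gupta advances.
Gupta survives the agenda.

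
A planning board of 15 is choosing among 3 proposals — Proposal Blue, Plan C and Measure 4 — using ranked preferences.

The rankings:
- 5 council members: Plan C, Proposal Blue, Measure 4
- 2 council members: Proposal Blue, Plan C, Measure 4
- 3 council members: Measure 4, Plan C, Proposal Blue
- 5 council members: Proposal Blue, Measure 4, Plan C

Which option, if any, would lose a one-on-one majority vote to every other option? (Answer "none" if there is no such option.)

Pairwise majorities:
Proposal Blue–Plan C: Plan C 8–7.
Proposal Blue vs Measure 4: 5+2+5 = 12 for Proposal Blue, 3 for Measure 4 — Proposal Blue by 12–3.
Plan C vs Measure 4: 5+2 = 7 for Plan C, 8 for Measure 4 — Measure 4 by 8–7.
No option is winless: Proposal Blue beats Measure 4; Plan C beats Proposal Blue; Measure 4 beats Plan C. There is no Condorcet loser.

none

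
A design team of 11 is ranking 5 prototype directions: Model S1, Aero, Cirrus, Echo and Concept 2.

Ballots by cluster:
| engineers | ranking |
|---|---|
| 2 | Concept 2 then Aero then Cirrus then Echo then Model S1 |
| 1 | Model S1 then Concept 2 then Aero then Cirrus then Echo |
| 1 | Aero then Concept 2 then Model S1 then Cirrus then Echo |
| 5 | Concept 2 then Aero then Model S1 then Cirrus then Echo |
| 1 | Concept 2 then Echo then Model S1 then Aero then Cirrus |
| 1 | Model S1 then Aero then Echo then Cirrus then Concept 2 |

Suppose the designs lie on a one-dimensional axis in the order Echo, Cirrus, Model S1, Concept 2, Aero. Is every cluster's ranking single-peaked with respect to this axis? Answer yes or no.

no

Axis positions: Echo=1, Cirrus=2, Model S1=3, Concept 2=4, Aero=5.
Cluster 1: ranking walks positions 4-5-2-1-3; Cirrus is ranked above Model S1 even though Model S1 lies between Cirrus and the peak Concept 2 on the axis — preferences dip and rise again. Not single-peaked.
Cluster 2 (peak Model S1 at position 3): ranking walks positions 3-4-5-2-1, expanding outward from the peak — single-peaked.
Cluster 3 (peak Aero at position 5): ranking walks positions 5-4-3-2-1, expanding outward from the peak — single-peaked.
Cluster 4 (peak Concept 2 at position 4): ranking walks positions 4-5-3-2-1, expanding outward from the peak — single-peaked.
Cluster 5: ranking walks positions 4-1-3-5-2; Echo is ranked above Model S1 even though Model S1 lies between Echo and the peak Concept 2 on the axis — preferences dip and rise again. Not single-peaked.
Cluster 6: ranking walks positions 3-5-1-2-4; Aero is ranked above Concept 2 even though Concept 2 lies between Aero and the peak Model S1 on the axis — preferences dip and rise again. Not single-peaked.
Cluster 1 violates single-peakedness, so the profile is not single-peaked on this axis.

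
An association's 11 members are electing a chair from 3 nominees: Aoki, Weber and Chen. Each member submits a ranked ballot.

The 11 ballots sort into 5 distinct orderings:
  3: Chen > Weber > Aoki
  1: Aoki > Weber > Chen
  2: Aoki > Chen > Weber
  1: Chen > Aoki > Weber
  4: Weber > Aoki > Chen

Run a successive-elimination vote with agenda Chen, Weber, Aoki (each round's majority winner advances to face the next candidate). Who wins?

Aoki

Round 1: Chen vs Weber — 6–5, Chen advances.
Round 2: Chen vs Aoki — 4–7, Aoki advances.
Aoki survives the agenda.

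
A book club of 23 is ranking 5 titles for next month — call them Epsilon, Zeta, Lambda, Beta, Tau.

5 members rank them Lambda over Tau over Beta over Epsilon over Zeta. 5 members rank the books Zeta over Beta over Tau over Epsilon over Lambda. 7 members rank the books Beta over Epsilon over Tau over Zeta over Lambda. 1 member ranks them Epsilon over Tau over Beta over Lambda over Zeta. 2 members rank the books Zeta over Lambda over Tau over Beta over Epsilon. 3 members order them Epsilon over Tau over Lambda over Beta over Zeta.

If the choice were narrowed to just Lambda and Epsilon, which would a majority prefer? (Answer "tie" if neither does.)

Epsilon

Ballots ranking Lambda above Epsilon: 5 + 2 = 7.
Ballots ranking Epsilon above Lambda: 23 − 7 = 16.
Epsilon wins the head-to-head 16–7.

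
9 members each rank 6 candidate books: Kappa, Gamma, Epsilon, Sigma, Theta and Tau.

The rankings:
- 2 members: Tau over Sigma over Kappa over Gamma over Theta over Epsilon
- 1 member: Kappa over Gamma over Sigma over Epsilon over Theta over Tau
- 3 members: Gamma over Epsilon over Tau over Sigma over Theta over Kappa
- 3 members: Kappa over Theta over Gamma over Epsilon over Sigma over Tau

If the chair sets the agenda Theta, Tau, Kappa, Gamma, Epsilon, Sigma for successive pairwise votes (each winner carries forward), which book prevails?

Round 1: Theta vs Tau — 4–5, Tau advances.
Round 2: Tau vs Kappa — 5–4, Tau advances.
Round 3: Tau vs Gamma — 2–7, Gamma advances.
Round 4: Gamma vs Epsilon — 9–0, Gamma advances.
Round 5: Gamma vs Sigma — 7–2, Gamma advances.
Gamma survives the agenda.

Gamma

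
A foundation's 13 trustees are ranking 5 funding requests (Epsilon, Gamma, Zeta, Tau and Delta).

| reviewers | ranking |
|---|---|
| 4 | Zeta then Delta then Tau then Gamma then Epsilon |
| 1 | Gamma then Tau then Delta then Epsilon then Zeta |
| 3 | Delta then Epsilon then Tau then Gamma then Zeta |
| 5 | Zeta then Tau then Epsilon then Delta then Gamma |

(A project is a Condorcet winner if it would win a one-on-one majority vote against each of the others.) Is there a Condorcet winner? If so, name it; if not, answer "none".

Check each pair by majority over 13 ballots:
Epsilon vs Gamma: 3+5 = 8 for Epsilon, 5 for Gamma — Epsilon by 8–5.
Epsilon vs Zeta: Zeta, 9–4.
Epsilon vs Tau: Epsilon preferred on 3 ballots; Tau wins 10–3.
Epsilon vs Delta: Epsilon is ranked higher on 5 ballots, Delta on 8. Delta wins 8–5.
Gamma vs Zeta: Zeta wins 9–4.
Gamma vs Tau: Gamma is ranked higher on 1 ballot, Tau on 12. Tau wins 12–1.
Gamma vs Delta: Gamma is ranked higher on 1 ballot, Delta on 12. Delta wins 12–1.
Zeta vs Tau: 4+5 = 9 for Zeta, 4 for Tau — Zeta by 9–4.
Zeta vs Delta: Zeta, 9–4.
Tau vs Delta: Delta wins 7–6.
Zeta beats each of Epsilon, Gamma, Tau, Delta — Zeta is the Condorcet winner.

Zeta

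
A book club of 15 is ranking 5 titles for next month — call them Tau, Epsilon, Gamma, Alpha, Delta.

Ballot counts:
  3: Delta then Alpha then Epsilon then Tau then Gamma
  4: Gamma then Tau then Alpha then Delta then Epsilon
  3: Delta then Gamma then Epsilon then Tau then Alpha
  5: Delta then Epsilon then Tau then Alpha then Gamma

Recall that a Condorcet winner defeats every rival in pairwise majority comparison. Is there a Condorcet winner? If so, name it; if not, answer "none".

Head-to-head results (15 members):
Tau vs Epsilon: 4 to 11, Epsilon.
Tau vs Gamma: Tau wins 8–7.
Tau vs Alpha: 12 to 3, Tau.
Tau vs Delta: Delta, 11–4.
Epsilon–Gamma: Epsilon 8–7.
Epsilon vs Alpha: Epsilon wins 8–7.
Epsilon–Delta: Delta 15–0.
Gamma vs Alpha: Gamma preferred on 4+3 = 7 ballots; Alpha wins 8–7.
Gamma vs Delta: Delta, 11–4.
Alpha vs Delta: Alpha is ranked higher on 4 ballots, Delta on 11. Delta wins 11–4.
Only Delta has no losses; Delta is the Condorcet winner.

Delta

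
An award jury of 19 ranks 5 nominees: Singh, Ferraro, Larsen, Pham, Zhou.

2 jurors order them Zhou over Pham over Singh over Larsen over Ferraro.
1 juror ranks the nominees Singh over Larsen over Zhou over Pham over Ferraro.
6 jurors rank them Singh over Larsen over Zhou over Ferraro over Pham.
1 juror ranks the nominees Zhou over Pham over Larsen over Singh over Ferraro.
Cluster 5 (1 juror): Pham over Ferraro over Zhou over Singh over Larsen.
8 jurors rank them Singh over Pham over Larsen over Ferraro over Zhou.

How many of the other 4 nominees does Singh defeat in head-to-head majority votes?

Singh against each rival (19 jurors):
Singh vs Ferraro: Singh, 18–1.
Singh vs Larsen: Singh wins 18–1.
Singh vs Pham: 15 to 4, Singh.
Singh vs Zhou: Singh, 15–4.
Singh beats Ferraro, Larsen, Pham, Zhou — 4 pairwise wins.

4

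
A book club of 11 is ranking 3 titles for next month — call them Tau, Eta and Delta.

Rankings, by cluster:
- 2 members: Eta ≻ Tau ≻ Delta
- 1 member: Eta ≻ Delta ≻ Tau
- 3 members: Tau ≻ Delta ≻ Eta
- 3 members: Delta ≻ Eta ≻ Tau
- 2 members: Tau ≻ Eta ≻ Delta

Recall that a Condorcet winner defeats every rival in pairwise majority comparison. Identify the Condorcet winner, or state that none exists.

Pairwise majorities:
Tau–Eta: Eta 6–5.
Tau vs Delta: Tau wins 7–4.
Eta–Delta: Delta 6–5.
Each book drops at least one matchup (Tau loses to Eta; Eta loses to Delta; Delta loses to Tau); the cycle Tau → Delta → Eta → Tau rules out a Condorcet winner.

none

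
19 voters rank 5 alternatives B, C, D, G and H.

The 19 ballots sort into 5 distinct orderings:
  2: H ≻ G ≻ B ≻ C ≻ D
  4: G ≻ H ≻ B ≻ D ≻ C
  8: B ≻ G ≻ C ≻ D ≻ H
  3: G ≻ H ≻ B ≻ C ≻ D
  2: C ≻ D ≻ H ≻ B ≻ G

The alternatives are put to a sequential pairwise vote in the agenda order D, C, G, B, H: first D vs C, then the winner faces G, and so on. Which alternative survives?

H

Round 1: D vs C — 4–15, C advances.
Round 2: C vs G — 2–17, G advances.
Round 3: G vs B — 9–10, B advances.
Round 4: B vs H — 8–11, H advances.
H survives the agenda.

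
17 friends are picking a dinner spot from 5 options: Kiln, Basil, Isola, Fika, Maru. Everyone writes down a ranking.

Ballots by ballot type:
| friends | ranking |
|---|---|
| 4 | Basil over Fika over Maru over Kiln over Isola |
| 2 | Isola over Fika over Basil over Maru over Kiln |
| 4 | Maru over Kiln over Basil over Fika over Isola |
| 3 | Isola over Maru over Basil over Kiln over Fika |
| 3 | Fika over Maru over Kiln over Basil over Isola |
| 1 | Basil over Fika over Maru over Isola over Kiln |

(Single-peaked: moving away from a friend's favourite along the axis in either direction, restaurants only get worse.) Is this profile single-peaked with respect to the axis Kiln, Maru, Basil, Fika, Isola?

no

Axis positions: Kiln=1, Maru=2, Basil=3, Fika=4, Isola=5.
Ballot type 1 (peak Basil at position 3): ranking walks positions 3-4-2-1-5, expanding outward from the peak — single-peaked.
Ballot type 2 (peak Isola at position 5): ranking walks positions 5-4-3-2-1, expanding outward from the peak — single-peaked.
Ballot type 3 (peak Maru at position 2): ranking walks positions 2-1-3-4-5, expanding outward from the peak — single-peaked.
Ballot type 4: ranking walks positions 5-2-3-1-4; Maru is ranked above Fika even though Fika lies between Maru and the peak Isola on the axis — preferences dip and rise again. Not single-peaked.
Ballot type 5: ranking walks positions 4-2-1-3-5; Maru is ranked above Basil even though Basil lies between Maru and the peak Fika on the axis — preferences dip and rise again. Not single-peaked.
Ballot type 6 (peak Basil at position 3): ranking walks positions 3-4-2-5-1, expanding outward from the peak — single-peaked.
Ballot type 4 violates single-peakedness, so the profile is not single-peaked on this axis.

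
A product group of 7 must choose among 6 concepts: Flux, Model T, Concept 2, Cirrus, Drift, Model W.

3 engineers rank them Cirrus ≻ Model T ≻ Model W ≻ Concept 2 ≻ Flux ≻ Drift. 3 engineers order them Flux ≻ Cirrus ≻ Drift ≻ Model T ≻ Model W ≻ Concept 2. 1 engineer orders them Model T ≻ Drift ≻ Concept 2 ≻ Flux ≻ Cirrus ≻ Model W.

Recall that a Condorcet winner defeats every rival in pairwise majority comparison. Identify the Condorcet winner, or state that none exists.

Pairwise majorities:
Flux vs Model T: Flux is ranked higher on 3 ballots, Model T on 4. Model T wins 4–3.
Flux vs Concept 2: 3 to 4, Concept 2.
Flux vs Cirrus: 4 to 3, Flux.
Flux vs Drift: 6 to 1, Flux.
Flux vs Model W: Flux is ranked higher on 3+1 = 4 ballots, Model W on 3. Flux wins 4–3.
Model T vs Concept 2: Model T is ranked higher on 3+3+1 = 7 ballots, Concept 2 on 0. Model T wins 7–0.
Model T vs Cirrus: Model T is ranked higher on 1 ballot, Cirrus on 6. Cirrus wins 6–1.
Model T vs Drift: 3+1 = 4 for Model T, 3 for Drift — Model T by 4–3.
Model T vs Model W: 3+3+1 = 7 for Model T, 0 for Model W — Model T by 7–0.
Concept 2 vs Cirrus: 1 to 6, Cirrus.
Concept 2 vs Drift: Concept 2 is ranked higher on 3 ballots, Drift on 4. Drift wins 4–3.
Concept 2 vs Model W: 1 for Concept 2, 6 for Model W — Model W by 6–1.
Cirrus vs Drift: Cirrus is ranked higher on 3+3 = 6 ballots, Drift on 1. Cirrus wins 6–1.
Cirrus vs Model W: 3+3+1 = 7 for Cirrus, 0 for Model W — Cirrus by 7–0.
Drift vs Model W: 4 to 3, Drift.
Each design drops at least one matchup (Flux loses to Model T; Model T loses to Cirrus; Concept 2 loses to Model T; Cirrus loses to Flux; Drift loses to Flux; Model W loses to Flux); the cycle Flux > Cirrus > Model T > Flux rules out a Condorcet winner.

none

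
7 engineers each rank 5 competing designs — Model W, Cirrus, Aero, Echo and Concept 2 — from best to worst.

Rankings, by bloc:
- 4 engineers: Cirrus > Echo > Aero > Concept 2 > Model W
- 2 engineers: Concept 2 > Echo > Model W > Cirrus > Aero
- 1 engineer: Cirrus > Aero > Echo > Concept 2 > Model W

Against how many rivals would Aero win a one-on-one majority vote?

Aero against each rival (7 engineers):
Aero vs Model W: 5 to 2, Aero.
Aero vs Cirrus: Cirrus wins 7–0.
Aero vs Echo: 1 for Aero, 6 for Echo — Echo by 6–1.
Aero–Concept 2: Aero 5–2.
Aero beats Model W, Concept 2; loses to Cirrus, Echo — 2 pairwise wins.

2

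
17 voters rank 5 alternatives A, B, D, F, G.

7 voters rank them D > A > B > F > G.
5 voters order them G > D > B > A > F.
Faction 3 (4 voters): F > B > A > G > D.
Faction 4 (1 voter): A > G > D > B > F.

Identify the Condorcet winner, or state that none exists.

Check each pair by majority over 17 ballots:
A–B: B 9–8.
A vs D: 4+1 = 5 for A, 12 for D — D by 12–5.
A–F: A 13–4.
A vs G: A wins 12–5.
B vs D: 4 for B, 13 for D — D by 13–4.
B–F: B 13–4.
B vs G: B wins 11–6.
D vs F: D preferred on 7+5+1 = 13 ballots; D wins 13–4.
D vs G: G, 10–7.
F vs G: 7+4 = 11 for F, 6 for G — F by 11–6.
Every alternative loses at least once (A loses to B; B loses to D; D loses to G; F loses to A; G loses to A). The majority relation contains the cycle A > G > D > A, so there is no Condorcet winner.

none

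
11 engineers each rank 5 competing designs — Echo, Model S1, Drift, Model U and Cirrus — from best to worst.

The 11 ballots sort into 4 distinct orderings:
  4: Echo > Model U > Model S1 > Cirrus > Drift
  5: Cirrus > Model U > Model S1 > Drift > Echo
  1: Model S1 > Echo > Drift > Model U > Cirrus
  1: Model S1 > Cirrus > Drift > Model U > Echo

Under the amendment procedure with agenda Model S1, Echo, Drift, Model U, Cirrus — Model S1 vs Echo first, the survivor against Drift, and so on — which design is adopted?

Round 1: Model S1 vs Echo — 7–4, Model S1 advances.
Round 2: Model S1 vs Drift — 11–0, Model S1 advances.
Round 3: Model S1 vs Model U — 2–9, Model U advances.
Round 4: Model U vs Cirrus — 5–6, Cirrus advances.
The agenda winner is Cirrus.

Cirrus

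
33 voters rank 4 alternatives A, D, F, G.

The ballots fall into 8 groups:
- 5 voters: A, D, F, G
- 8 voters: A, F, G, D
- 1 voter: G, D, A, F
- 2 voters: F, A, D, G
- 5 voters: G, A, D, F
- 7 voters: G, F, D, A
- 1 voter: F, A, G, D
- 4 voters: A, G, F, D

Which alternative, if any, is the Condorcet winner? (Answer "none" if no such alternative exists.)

Pairwise majorities:
A vs D: A is ranked higher on 5+8+2+5+1+4 = 25 ballots, D on 8. A wins 25–8.
A vs F: A is ranked higher on 5+8+1+5+4 = 23 ballots, F on 10. A wins 23–10.
A vs G: 20 to 13, A.
D vs F: 11 to 22, F.
D vs G: 7 to 26, G.
F vs G: 16 to 17, G.
Only A has no losses; A is the Condorcet winner.

A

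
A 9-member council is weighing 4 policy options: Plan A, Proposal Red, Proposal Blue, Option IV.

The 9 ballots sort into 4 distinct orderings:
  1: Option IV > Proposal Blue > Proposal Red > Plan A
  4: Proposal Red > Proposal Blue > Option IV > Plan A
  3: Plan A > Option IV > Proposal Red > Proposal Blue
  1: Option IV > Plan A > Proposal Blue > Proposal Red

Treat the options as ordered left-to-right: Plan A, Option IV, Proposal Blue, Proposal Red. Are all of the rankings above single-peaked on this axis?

Axis positions: Plan A=1, Option IV=2, Proposal Blue=3, Proposal Red=4.
Type 1 (peak Option IV at position 2): ranking walks positions 2-3-4-1, expanding outward from the peak — single-peaked.
Type 2 (peak Proposal Red at position 4): ranking walks positions 4-3-2-1, expanding outward from the peak — single-peaked.
Type 3: ranking walks positions 1-2-4-3; Proposal Red is ranked above Proposal Blue even though Proposal Blue lies between Proposal Red and the peak Plan A on the axis — preferences dip and rise again. Not single-peaked.
Type 4 (peak Option IV at position 2): ranking walks positions 2-1-3-4, expanding outward from the peak — single-peaked.
Type 3 violates single-peakedness, so the profile is not single-peaked on this axis.

no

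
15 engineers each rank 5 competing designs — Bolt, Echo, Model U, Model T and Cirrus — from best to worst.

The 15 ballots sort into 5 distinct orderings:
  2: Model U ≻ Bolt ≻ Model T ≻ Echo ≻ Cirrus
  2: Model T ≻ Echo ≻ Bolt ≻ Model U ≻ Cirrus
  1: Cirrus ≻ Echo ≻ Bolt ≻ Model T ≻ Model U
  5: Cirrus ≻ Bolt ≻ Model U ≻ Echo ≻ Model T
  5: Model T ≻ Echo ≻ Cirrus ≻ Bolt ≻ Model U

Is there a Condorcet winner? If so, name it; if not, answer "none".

Head-to-head results (15 engineers):
Bolt vs Echo: Bolt is ranked higher on 2+5 = 7 ballots, Echo on 8. Echo wins 8–7.
Bolt vs Model U: 13 to 2, Bolt.
Bolt vs Model T: Bolt preferred on 2+1+5 = 8 ballots; Bolt wins 8–7.
Bolt vs Cirrus: 4 to 11, Cirrus.
Echo vs Model U: Echo is ranked higher on 2+1+5 = 8 ballots, Model U on 7. Echo wins 8–7.
Echo vs Model T: Echo preferred on 1+5 = 6 ballots; Model T wins 9–6.
Echo vs Cirrus: 2+2+5 = 9 for Echo, 6 for Cirrus — Echo by 9–6.
Model U vs Model T: Model U preferred on 2+5 = 7 ballots; Model T wins 8–7.
Model U vs Cirrus: Model U is ranked higher on 2+2 = 4 ballots, Cirrus on 11. Cirrus wins 11–4.
Model T vs Cirrus: 9 to 6, Model T.
No design is unbeaten: Bolt loses to Echo; Echo loses to Model T; Model U loses to Bolt; Model T loses to Bolt; Cirrus loses to Echo. In particular Bolt > Model T > Echo > Bolt is a majority cycle — no Condorcet winner exists.

none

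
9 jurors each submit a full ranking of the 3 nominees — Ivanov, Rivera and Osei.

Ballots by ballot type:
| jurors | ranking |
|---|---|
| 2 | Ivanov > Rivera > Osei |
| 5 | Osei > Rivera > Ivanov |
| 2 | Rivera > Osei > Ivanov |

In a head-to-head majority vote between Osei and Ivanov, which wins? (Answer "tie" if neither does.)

Ballots ranking Osei above Ivanov: 5 + 2 = 7.
Ballots ranking Ivanov above Osei: 9 − 7 = 2.
Osei wins the head-to-head 7–2.

Osei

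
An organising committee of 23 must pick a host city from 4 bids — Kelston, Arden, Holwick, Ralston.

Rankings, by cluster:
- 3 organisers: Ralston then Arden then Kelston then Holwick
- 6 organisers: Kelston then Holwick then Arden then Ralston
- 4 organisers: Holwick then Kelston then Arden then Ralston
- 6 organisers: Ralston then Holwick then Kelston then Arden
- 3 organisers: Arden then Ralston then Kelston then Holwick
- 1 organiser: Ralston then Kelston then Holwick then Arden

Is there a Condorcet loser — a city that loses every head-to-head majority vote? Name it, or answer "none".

none

Head-to-head results (23 organisers):
Kelston vs Arden: Kelston, 17–6.
Kelston–Holwick: Kelston 13–10.
Kelston vs Ralston: Ralston wins 13–10.
Arden vs Holwick: Holwick wins 17–6.
Arden vs Ralston: Arden wins 13–10.
Holwick vs Ralston: 10 to 13, Ralston.
No city is winless: Kelston beats Arden; Arden beats Ralston; Holwick beats Arden; Ralston beats Kelston. There is no Condorcet loser.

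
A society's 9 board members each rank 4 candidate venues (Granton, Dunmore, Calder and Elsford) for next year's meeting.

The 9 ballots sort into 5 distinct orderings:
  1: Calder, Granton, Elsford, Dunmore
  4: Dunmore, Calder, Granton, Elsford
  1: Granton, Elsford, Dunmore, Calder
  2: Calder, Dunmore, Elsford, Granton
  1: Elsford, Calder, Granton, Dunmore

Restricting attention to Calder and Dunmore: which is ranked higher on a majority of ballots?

Ballots ranking Calder above Dunmore: 1 + 2 + 1 = 4.
Ballots ranking Dunmore above Calder: 9 − 4 = 5.
Dunmore wins the head-to-head 5–4.

Dunmore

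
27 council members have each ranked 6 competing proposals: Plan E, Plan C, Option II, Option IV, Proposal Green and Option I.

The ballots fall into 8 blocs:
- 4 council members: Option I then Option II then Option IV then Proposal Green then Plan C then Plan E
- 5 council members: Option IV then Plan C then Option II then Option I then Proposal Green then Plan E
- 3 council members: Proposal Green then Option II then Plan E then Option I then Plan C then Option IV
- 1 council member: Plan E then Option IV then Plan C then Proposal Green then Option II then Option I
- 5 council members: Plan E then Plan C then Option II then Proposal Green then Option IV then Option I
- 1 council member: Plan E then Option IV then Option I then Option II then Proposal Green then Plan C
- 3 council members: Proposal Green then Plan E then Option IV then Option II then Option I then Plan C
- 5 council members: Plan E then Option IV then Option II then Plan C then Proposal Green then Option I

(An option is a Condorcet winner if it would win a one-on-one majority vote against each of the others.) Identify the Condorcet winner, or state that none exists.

Head-to-head results (27 council members):
Plan E vs Plan C: Plan E wins 18–9.
Plan E vs Option II: Plan E, 15–12.
Plan E–Option IV: Plan E 18–9.
Plan E vs Proposal Green: Proposal Green wins 15–12.
Plan E vs Option I: Plan E, 18–9.
Plan C–Option II: Option II 16–11.
Plan C–Option IV: Option IV 19–8.
Plan C vs Proposal Green: Plan C wins 16–11.
Plan C vs Option I: Plan C, 16–11.
Option II vs Option IV: Option IV, 15–12.
Option II–Proposal Green: Option II 20–7.
Option II vs Option I: Option II, 22–5.
Option IV vs Proposal Green: Option IV, 16–11.
Option IV–Option I: Option IV 20–7.
Proposal Green vs Option I: Proposal Green, 17–10.
Each option drops at least one matchup (Plan E loses to Proposal Green; Plan C loses to Plan E; Option II loses to Plan E; Option IV loses to Plan E; Proposal Green loses to Plan C; Option I loses to Plan E); the cycle Plan E > Plan C > Proposal Green > Plan E rules out a Condorcet winner.

none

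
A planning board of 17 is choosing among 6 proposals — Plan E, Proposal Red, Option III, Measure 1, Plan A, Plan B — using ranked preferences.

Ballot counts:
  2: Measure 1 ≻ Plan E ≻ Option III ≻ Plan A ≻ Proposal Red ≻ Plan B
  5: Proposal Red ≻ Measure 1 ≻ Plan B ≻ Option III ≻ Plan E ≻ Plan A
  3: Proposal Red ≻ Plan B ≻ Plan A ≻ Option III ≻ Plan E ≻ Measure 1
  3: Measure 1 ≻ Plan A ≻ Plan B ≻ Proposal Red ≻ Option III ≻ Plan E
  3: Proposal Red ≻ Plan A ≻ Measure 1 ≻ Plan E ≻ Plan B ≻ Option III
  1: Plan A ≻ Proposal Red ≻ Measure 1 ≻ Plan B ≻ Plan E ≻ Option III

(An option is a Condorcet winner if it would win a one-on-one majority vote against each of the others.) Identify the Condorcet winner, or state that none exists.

Proposal Red

Pairwise majorities:
Plan E vs Proposal Red: 2 for Plan E, 15 for Proposal Red — Proposal Red by 15–2.
Plan E vs Option III: Plan E preferred on 2+3+1 = 6 ballots; Option III wins 11–6.
Plan E vs Measure 1: 3 for Plan E, 14 for Measure 1 — Measure 1 by 14–3.
Plan E vs Plan A: 7 to 10, Plan A.
Plan E vs Plan B: Plan E preferred on 2+3 = 5 ballots; Plan B wins 12–5.
Proposal Red vs Option III: 15 to 2, Proposal Red.
Proposal Red vs Measure 1: 12 to 5, Proposal Red.
Proposal Red vs Plan A: Proposal Red preferred on 5+3+3 = 11 ballots; Proposal Red wins 11–6.
Proposal Red vs Plan B: 2+5+3+3+1 = 14 for Proposal Red, 3 for Plan B — Proposal Red by 14–3.
Option III vs Measure 1: 3 for Option III, 14 for Measure 1 — Measure 1 by 14–3.
Option III vs Plan A: 2+5 = 7 for Option III, 10 for Plan A — Plan A by 10–7.
Option III vs Plan B: 2 for Option III, 15 for Plan B — Plan B by 15–2.
Measure 1 vs Plan A: Measure 1 is ranked higher on 2+5+3 = 10 ballots, Plan A on 7. Measure 1 wins 10–7.
Measure 1 vs Plan B: Measure 1 preferred on 2+5+3+3+1 = 14 ballots; Measure 1 wins 14–3.
Plan A vs Plan B: 9 to 8, Plan A.
Proposal Red wins every pairwise contest, so Proposal Red is the Condorcet winner.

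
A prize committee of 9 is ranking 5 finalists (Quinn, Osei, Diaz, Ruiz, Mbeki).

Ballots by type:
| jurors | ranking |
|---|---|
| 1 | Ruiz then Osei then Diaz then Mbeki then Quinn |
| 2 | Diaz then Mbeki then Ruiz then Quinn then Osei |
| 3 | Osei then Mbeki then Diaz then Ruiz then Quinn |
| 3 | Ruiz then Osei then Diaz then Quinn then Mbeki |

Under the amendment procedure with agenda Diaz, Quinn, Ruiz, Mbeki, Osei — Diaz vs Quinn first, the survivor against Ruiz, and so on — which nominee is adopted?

Round 1: Diaz vs Quinn — 9–0, Diaz advances.
Round 2: Diaz vs Ruiz — 5–4, Diaz advances.
Round 3: Diaz vs Mbeki — 6–3, Diaz advances.
Round 4: Diaz vs Osei — 2–7, Osei advances.
The agenda winner is Osei.

Osei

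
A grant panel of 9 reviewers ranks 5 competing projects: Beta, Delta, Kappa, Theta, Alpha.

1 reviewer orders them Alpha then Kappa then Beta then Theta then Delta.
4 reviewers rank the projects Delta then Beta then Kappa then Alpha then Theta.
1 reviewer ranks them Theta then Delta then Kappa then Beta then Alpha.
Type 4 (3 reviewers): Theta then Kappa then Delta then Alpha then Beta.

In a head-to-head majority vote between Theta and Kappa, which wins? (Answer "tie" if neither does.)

Ballots ranking Theta above Kappa: 1 + 3 = 4.
Ballots ranking Kappa above Theta: 9 − 4 = 5.
Kappa wins the head-to-head 5–4.

Kappa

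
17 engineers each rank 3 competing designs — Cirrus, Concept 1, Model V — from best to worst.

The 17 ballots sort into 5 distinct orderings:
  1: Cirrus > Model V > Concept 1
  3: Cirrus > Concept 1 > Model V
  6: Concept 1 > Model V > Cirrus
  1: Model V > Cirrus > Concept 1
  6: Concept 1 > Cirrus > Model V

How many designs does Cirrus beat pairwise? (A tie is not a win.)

Cirrus against each rival (17 engineers):
Cirrus vs Concept 1: Cirrus is ranked higher on 1+3+1 = 5 ballots, Concept 1 on 12. Concept 1 wins 12–5.
Cirrus vs Model V: Cirrus preferred on 1+3+6 = 10 ballots; Cirrus wins 10–7.
Cirrus beats Model V; loses to Concept 1 — 1 pairwise win.

1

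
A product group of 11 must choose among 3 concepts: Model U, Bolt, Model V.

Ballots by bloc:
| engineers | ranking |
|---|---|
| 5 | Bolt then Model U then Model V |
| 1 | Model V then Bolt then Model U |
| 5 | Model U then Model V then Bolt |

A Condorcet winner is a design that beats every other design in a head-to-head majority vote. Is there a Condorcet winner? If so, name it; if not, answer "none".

Check each pair by majority over 11 ballots:
Model U–Bolt: Bolt 6–5.
Model U–Model V: Model U 10–1.
Bolt vs Model V: Model V, 6–5.
Each design drops at least one matchup (Model U loses to Bolt; Bolt loses to Model V; Model V loses to Model U); the cycle Model U beats Model V beats Bolt beats Model U rules out a Condorcet winner.

none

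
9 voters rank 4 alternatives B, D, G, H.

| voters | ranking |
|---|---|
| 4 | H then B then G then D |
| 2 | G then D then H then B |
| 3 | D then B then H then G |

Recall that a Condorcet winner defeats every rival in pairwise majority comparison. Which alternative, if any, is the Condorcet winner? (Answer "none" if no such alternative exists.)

Head-to-head results (9 voters):
B vs D: 4 to 5, D.
B vs G: 4+3 = 7 for B, 2 for G — B by 7–2.
B vs H: B is ranked higher on 3 ballots, H on 6. H wins 6–3.
D vs G: D preferred on 3 ballots; G wins 6–3.
D vs H: D preferred on 2+3 = 5 ballots; D wins 5–4.
G vs H: 2 for G, 7 for H — H by 7–2.
No alternative is unbeaten: B loses to D; D loses to G; G loses to B; H loses to D. In particular B > G > D > B is a majority cycle — no Condorcet winner exists.

none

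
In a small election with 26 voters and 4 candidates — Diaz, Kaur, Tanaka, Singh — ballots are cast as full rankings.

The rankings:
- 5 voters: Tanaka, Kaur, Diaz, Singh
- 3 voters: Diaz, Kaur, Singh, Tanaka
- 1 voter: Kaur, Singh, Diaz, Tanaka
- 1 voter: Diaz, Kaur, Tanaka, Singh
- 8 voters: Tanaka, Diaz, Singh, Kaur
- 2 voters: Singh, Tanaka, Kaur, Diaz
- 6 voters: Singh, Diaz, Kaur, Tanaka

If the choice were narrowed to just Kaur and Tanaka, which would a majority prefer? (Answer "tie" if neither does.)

Tanaka

Ballots ranking Kaur above Tanaka: 3 + 1 + 1 + 6 = 11.
Ballots ranking Tanaka above Kaur: 26 − 11 = 15.
Tanaka wins the head-to-head 15–11.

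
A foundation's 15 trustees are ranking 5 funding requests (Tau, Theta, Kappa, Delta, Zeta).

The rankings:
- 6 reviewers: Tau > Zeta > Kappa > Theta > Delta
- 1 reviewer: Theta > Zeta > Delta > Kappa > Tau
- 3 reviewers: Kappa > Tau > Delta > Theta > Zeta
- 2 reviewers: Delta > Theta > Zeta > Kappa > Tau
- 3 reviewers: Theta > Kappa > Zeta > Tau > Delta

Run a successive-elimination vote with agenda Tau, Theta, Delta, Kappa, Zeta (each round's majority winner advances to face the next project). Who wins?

Round 1: Tau vs Theta — 9–6, Tau advances.
Round 2: Tau vs Delta — 12–3, Tau advances.
Round 3: Tau vs Kappa — 6–9, Kappa advances.
Round 4: Kappa vs Zeta — 6–9, Zeta advances.
The agenda winner is Zeta.

Zeta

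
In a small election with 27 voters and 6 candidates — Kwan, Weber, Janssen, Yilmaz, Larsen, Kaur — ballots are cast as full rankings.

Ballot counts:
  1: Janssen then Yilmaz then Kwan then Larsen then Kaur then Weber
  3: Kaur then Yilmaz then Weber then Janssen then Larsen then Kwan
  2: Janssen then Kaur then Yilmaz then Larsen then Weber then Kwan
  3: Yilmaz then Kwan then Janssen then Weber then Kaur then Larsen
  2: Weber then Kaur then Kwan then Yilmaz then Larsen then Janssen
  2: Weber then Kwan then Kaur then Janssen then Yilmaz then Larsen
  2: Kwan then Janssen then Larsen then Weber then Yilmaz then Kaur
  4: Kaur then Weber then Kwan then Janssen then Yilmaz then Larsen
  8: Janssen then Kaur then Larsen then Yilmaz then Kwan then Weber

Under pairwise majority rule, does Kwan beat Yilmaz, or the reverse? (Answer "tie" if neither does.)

Yilmaz

Ballots ranking Kwan above Yilmaz: 2 + 2 + 2 + 4 = 10.
Ballots ranking Yilmaz above Kwan: 27 − 10 = 17.
Yilmaz wins the head-to-head 17–10.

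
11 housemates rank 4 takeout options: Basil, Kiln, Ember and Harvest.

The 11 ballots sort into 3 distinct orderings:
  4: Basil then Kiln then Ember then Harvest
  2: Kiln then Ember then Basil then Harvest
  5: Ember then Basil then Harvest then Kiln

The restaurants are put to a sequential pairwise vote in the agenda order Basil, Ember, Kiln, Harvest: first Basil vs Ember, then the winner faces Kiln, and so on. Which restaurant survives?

Round 1: Basil vs Ember — 4–7, Ember advances.
Round 2: Ember vs Kiln — 5–6, Kiln advances.
Round 3: Kiln vs Harvest — 6–5, Kiln advances.
Kiln survives the agenda.

Kiln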